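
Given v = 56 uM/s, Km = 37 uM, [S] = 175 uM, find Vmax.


Vmax = v * (Km + [S]) / [S]
Vmax = 56 * (37 + 175) / 175
Vmax = 67.84 uM/s

67.84 uM/s


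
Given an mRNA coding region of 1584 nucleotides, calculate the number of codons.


codons = nucleotides / 3
codons = 1584 / 3 = 528

528


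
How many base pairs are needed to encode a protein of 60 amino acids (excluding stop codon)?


Each amino acid = 1 codon = 3 bp
bp = 60 * 3 = 180 bp

180 bp


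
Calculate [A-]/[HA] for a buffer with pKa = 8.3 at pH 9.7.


[A-]/[HA] = 10^(pH - pKa)
= 10^(9.7 - 8.3)
= 25.1189

25.1189


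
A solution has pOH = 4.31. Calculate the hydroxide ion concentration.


[OH-] = 10^(-pOH)
[OH-] = 10^(-4.31)
[OH-] = 4.898e-05 M

4.898e-05 M


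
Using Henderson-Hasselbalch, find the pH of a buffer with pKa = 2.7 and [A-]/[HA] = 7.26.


pH = pKa + log10([A-]/[HA])
pH = 2.7 + log10(7.26)
pH = 3.5609

3.5609


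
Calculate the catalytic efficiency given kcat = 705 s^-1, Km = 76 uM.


Catalytic efficiency = kcat / Km
= 705 / 76
= 9.2763 uM^-1*s^-1

9.2763 uM^-1*s^-1


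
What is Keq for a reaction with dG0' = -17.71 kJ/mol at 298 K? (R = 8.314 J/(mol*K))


Keq = exp(-dG0 * 1000 / (R * T))
Keq = exp(-(-17.71) * 1000 / (8.314 * 298))
Keq = 1271.7221

1271.7221


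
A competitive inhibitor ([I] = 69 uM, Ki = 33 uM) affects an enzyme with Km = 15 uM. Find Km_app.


Km_app = Km * (1 + [I]/Ki)
Km_app = 15 * (1 + 69/33)
Km_app = 46.3636 uM

46.3636 uM


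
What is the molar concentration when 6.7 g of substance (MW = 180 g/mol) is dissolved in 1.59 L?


C = (mass / MW) / volume
C = (6.7 / 180) / 1.59
C = 0.0234 M

0.0234 M


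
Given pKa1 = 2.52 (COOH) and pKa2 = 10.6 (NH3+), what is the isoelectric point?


pI = (pKa1 + pKa2) / 2
pI = (2.52 + 10.6) / 2
pI = 6.56

6.56


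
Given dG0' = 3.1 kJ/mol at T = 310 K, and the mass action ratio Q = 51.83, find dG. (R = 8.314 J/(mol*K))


dG = dG0' + RT * ln(Q) / 1000
dG = 3.1 + 8.314 * 310 * ln(51.83) / 1000
dG = 13.2753 kJ/mol

13.2753 kJ/mol


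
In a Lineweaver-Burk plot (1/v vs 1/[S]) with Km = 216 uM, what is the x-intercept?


x-intercept = -1/Km
= -1/216
= -0.0046 1/uM

-0.0046 1/uM


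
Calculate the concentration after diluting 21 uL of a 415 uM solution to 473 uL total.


C2 = C1 * V1 / V2
C2 = 415 * 21 / 473
C2 = 18.4249 uM

18.4249 uM


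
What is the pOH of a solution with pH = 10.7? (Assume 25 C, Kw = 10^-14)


pOH = 14 - pH
pOH = 14 - 10.7
pOH = 3.3

3.3


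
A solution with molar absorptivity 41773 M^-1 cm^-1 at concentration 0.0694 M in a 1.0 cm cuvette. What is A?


A = epsilon * c * l
A = 41773 * 0.0694 * 1.0
A = 2899.0462

2899.0462


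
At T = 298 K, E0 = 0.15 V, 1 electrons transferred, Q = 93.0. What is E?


E = E0 - (RT/nF) * ln(Q)
E = 0.15 - (8.314 * 298 / (1 * 96485)) * ln(93.0)
E = 0.0336 V

0.0336 V


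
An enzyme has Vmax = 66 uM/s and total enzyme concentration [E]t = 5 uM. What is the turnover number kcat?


kcat = Vmax / [E]t
kcat = 66 / 5
kcat = 13.2 s^-1

13.2 s^-1


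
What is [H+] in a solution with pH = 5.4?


[H+] = 10^(-pH)
[H+] = 10^(-5.4)
[H+] = 3.981e-06 M

3.981e-06 M


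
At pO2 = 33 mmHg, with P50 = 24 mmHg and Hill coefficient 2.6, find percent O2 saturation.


Y = pO2^n / (P50^n + pO2^n)
Y = 33^2.6 / (24^2.6 + 33^2.6)
Y = 69.59%

69.59%


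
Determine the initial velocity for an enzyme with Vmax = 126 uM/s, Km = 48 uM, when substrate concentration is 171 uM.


v = Vmax * [S] / (Km + [S])
v = 126 * 171 / (48 + 171)
v = 98.3836 uM/s

98.3836 uM/s


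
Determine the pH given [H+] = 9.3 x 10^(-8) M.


pH = -log10([H+])
pH = -log10(9.3 x 10^(-8))
pH = 7.0315

7.0315


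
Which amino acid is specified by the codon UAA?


Standard genetic code lookup.
Codon UAA -> Stop

Stop


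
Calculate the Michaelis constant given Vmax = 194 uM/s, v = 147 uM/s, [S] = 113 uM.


Km = [S] * (Vmax - v) / v
Km = 113 * (194 - 147) / 147
Km = 36.1293 uM

36.1293 uM


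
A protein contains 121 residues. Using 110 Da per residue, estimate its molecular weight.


MW = n_residues * 110 Da
MW = 121 * 110
MW = 13310 Da

13310 Da


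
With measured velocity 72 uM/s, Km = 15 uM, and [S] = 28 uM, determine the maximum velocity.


Vmax = v * (Km + [S]) / [S]
Vmax = 72 * (15 + 28) / 28
Vmax = 110.5714 uM/s

110.5714 uM/s


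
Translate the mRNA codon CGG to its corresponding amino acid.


Standard genetic code lookup.
Codon CGG -> Arg

Arg


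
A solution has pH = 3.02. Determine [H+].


[H+] = 10^(-pH)
[H+] = 10^(-3.02)
[H+] = 9.550e-04 M

9.550e-04 M


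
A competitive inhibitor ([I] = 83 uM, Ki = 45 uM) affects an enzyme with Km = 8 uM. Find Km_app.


Km_app = Km * (1 + [I]/Ki)
Km_app = 8 * (1 + 83/45)
Km_app = 22.7556 uM

22.7556 uM


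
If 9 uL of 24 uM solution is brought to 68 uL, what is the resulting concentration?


C2 = C1 * V1 / V2
C2 = 24 * 9 / 68
C2 = 3.1765 uM

3.1765 uM


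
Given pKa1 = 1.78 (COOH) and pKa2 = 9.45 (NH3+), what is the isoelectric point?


pI = (pKa1 + pKa2) / 2
pI = (1.78 + 9.45) / 2
pI = 5.615

5.615


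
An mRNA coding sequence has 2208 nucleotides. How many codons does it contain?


codons = nucleotides / 3
codons = 2208 / 3 = 736

736


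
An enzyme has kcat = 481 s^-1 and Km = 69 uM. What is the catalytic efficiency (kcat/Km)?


Catalytic efficiency = kcat / Km
= 481 / 69
= 6.971 uM^-1*s^-1

6.971 uM^-1*s^-1


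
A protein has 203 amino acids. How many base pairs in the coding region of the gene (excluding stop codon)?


Each amino acid = 1 codon = 3 bp
bp = 203 * 3 = 609 bp

609 bp


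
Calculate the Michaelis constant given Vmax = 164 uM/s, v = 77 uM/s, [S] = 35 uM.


Km = [S] * (Vmax - v) / v
Km = 35 * (164 - 77) / 77
Km = 39.5455 uM

39.5455 uM


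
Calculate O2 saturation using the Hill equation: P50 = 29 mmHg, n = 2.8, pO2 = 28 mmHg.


Y = pO2^n / (P50^n + pO2^n)
Y = 28^2.8 / (29^2.8 + 28^2.8)
Y = 47.55%

47.55%


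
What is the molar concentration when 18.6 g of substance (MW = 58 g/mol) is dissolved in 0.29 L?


C = (mass / MW) / volume
C = (18.6 / 58) / 0.29
C = 1.1058 M

1.1058 M


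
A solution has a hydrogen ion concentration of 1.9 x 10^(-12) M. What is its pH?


pH = -log10([H+])
pH = -log10(1.9 x 10^(-12))
pH = 11.7212

11.7212


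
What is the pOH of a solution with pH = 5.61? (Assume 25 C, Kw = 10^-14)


pOH = 14 - pH
pOH = 14 - 5.61
pOH = 8.39

8.39


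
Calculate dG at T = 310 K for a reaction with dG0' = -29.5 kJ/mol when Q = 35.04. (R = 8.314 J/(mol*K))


dG = dG0' + RT * ln(Q) / 1000
dG = -29.5 + 8.314 * 310 * ln(35.04) / 1000
dG = -20.3337 kJ/mol

-20.3337 kJ/mol


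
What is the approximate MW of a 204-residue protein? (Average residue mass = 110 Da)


MW = n_residues * 110 Da
MW = 204 * 110
MW = 22440 Da

22440 Da


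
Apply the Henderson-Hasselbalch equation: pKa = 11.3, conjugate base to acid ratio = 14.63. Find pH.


pH = pKa + log10([A-]/[HA])
pH = 11.3 + log10(14.63)
pH = 12.4652

12.4652


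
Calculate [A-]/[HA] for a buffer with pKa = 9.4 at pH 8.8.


[A-]/[HA] = 10^(pH - pKa)
= 10^(8.8 - 9.4)
= 0.2512

0.2512


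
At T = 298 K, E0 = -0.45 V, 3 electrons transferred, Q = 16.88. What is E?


E = E0 - (RT/nF) * ln(Q)
E = -0.45 - (8.314 * 298 / (3 * 96485)) * ln(16.88)
E = -0.4742 V

-0.4742 V


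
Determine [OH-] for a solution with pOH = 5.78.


[OH-] = 10^(-pOH)
[OH-] = 10^(-5.78)
[OH-] = 1.660e-06 M

1.660e-06 M


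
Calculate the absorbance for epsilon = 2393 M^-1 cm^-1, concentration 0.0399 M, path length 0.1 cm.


A = epsilon * c * l
A = 2393 * 0.0399 * 0.1
A = 9.5481

9.5481


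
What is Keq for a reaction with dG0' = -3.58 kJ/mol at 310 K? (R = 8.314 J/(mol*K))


Keq = exp(-dG0 * 1000 / (R * T))
Keq = exp(-(-3.58) * 1000 / (8.314 * 310))
Keq = 4.011

4.011


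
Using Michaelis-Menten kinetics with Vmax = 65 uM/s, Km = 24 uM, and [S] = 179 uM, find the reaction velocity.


v = Vmax * [S] / (Km + [S])
v = 65 * 179 / (24 + 179)
v = 57.3153 uM/s

57.3153 uM/s


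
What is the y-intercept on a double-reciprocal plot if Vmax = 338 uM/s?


y-intercept = 1/Vmax
= 1/338
= 0.003 s/uM

0.003 s/uM


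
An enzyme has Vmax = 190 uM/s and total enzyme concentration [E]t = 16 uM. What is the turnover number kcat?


kcat = Vmax / [E]t
kcat = 190 / 16
kcat = 11.875 s^-1

11.875 s^-1


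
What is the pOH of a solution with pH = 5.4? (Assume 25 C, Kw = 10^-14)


pOH = 14 - pH
pOH = 14 - 5.4
pOH = 8.6

8.6


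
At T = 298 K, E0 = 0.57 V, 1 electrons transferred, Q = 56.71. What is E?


E = E0 - (RT/nF) * ln(Q)
E = 0.57 - (8.314 * 298 / (1 * 96485)) * ln(56.71)
E = 0.4663 V

0.4663 V


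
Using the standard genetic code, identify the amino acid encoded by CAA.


Standard genetic code lookup.
Codon CAA -> Gln

Gln


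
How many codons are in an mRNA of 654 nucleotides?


codons = nucleotides / 3
codons = 654 / 3 = 218

218


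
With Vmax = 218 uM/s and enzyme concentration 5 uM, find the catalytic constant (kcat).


kcat = Vmax / [E]t
kcat = 218 / 5
kcat = 43.6 s^-1

43.6 s^-1


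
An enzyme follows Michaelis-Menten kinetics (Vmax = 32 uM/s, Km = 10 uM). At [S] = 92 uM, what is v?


v = Vmax * [S] / (Km + [S])
v = 32 * 92 / (10 + 92)
v = 28.8627 uM/s

28.8627 uM/s


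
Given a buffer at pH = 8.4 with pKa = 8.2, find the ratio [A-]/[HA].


[A-]/[HA] = 10^(pH - pKa)
= 10^(8.4 - 8.2)
= 1.5849

1.5849


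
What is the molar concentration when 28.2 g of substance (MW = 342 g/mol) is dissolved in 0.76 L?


C = (mass / MW) / volume
C = (28.2 / 342) / 0.76
C = 0.1085 M

0.1085 M


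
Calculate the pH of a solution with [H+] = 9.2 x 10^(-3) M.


pH = -log10([H+])
pH = -log10(9.2 x 10^(-3))
pH = 2.0362

2.0362


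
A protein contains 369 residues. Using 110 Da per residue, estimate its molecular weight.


MW = n_residues * 110 Da
MW = 369 * 110
MW = 40590 Da

40590 Da


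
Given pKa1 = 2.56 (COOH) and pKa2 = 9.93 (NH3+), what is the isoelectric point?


pI = (pKa1 + pKa2) / 2
pI = (2.56 + 9.93) / 2
pI = 6.245

6.245


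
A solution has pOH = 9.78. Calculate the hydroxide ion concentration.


[OH-] = 10^(-pOH)
[OH-] = 10^(-9.78)
[OH-] = 1.660e-10 M

1.660e-10 M


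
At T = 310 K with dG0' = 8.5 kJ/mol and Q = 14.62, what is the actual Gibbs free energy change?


dG = dG0' + RT * ln(Q) / 1000
dG = 8.5 + 8.314 * 310 * ln(14.62) / 1000
dG = 15.4134 kJ/mol

15.4134 kJ/mol


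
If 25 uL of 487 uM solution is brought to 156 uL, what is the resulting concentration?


C2 = C1 * V1 / V2
C2 = 487 * 25 / 156
C2 = 78.0449 uM

78.0449 uM


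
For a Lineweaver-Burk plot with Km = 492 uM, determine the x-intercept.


x-intercept = -1/Km
= -1/492
= -0.002 1/uM

-0.002 1/uM


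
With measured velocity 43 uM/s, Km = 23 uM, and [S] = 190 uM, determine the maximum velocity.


Vmax = v * (Km + [S]) / [S]
Vmax = 43 * (23 + 190) / 190
Vmax = 48.2053 uM/s

48.2053 uM/s


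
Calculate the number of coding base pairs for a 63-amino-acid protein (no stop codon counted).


Each amino acid = 1 codon = 3 bp
bp = 63 * 3 = 189 bp

189 bp


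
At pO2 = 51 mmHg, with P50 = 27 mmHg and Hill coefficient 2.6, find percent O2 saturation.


Y = pO2^n / (P50^n + pO2^n)
Y = 51^2.6 / (27^2.6 + 51^2.6)
Y = 83.94%

83.94%


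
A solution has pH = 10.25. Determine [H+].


[H+] = 10^(-pH)
[H+] = 10^(-10.25)
[H+] = 5.623e-11 M

5.623e-11 M


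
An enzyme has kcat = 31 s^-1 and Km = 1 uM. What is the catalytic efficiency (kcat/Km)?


Catalytic efficiency = kcat / Km
= 31 / 1
= 31.0 uM^-1*s^-1

31.0 uM^-1*s^-1


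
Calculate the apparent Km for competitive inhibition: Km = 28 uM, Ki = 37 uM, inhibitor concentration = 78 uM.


Km_app = Km * (1 + [I]/Ki)
Km_app = 28 * (1 + 78/37)
Km_app = 87.027 uM

87.027 uM


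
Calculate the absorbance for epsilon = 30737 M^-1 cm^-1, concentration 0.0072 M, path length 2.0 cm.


A = epsilon * c * l
A = 30737 * 0.0072 * 2.0
A = 442.6128

442.6128


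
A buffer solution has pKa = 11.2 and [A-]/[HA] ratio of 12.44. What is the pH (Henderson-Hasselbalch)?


pH = pKa + log10([A-]/[HA])
pH = 11.2 + log10(12.44)
pH = 12.2948

12.2948


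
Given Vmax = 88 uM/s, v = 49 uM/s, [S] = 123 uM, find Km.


Km = [S] * (Vmax - v) / v
Km = 123 * (88 - 49) / 49
Km = 97.898 uM

97.898 uM


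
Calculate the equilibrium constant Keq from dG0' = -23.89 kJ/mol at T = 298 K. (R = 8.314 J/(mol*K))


Keq = exp(-dG0 * 1000 / (R * T))
Keq = exp(-(-23.89) * 1000 / (8.314 * 298))
Keq = 15405.8847

15405.8847


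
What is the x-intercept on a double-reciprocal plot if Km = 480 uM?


x-intercept = -1/Km
= -1/480
= -0.0021 1/uM

-0.0021 1/uM


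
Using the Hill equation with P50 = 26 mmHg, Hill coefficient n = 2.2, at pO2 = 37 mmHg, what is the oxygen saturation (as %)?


Y = pO2^n / (P50^n + pO2^n)
Y = 37^2.2 / (26^2.2 + 37^2.2)
Y = 68.49%

68.49%


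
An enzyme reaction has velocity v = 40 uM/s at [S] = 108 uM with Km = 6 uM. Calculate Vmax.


Vmax = v * (Km + [S]) / [S]
Vmax = 40 * (6 + 108) / 108
Vmax = 42.2222 uM/s

42.2222 uM/s


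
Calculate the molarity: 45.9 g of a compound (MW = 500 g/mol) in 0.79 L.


C = (mass / MW) / volume
C = (45.9 / 500) / 0.79
C = 0.1162 M

0.1162 M


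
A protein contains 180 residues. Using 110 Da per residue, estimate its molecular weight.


MW = n_residues * 110 Da
MW = 180 * 110
MW = 19800 Da

19800 Da


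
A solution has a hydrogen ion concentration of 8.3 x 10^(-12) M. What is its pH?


pH = -log10([H+])
pH = -log10(8.3 x 10^(-12))
pH = 11.0809

11.0809


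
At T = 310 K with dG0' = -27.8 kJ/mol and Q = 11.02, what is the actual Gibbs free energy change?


dG = dG0' + RT * ln(Q) / 1000
dG = -27.8 + 8.314 * 310 * ln(11.02) / 1000
dG = -21.6151 kJ/mol

-21.6151 kJ/mol


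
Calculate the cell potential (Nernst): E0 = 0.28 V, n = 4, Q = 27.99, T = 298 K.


E = E0 - (RT/nF) * ln(Q)
E = 0.28 - (8.314 * 298 / (4 * 96485)) * ln(27.99)
E = 0.2586 V

0.2586 V


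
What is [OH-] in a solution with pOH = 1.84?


[OH-] = 10^(-pOH)
[OH-] = 10^(-1.84)
[OH-] = 0.0145 M

0.0145 M


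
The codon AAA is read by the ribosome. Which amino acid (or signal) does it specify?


Standard genetic code lookup.
Codon AAA -> Lys

Lys


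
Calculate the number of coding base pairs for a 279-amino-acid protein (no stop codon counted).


Each amino acid = 1 codon = 3 bp
bp = 279 * 3 = 837 bp

837 bp


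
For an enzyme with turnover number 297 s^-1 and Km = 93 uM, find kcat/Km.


Catalytic efficiency = kcat / Km
= 297 / 93
= 3.1935 uM^-1*s^-1

3.1935 uM^-1*s^-1


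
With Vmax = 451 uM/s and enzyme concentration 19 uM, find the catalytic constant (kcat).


kcat = Vmax / [E]t
kcat = 451 / 19
kcat = 23.7368 s^-1

23.7368 s^-1


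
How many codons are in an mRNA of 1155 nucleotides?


codons = nucleotides / 3
codons = 1155 / 3 = 385

385


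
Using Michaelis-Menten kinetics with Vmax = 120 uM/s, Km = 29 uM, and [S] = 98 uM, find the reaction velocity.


v = Vmax * [S] / (Km + [S])
v = 120 * 98 / (29 + 98)
v = 92.5984 uM/s

92.5984 uM/s


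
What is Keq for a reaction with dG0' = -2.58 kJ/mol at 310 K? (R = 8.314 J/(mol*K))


Keq = exp(-dG0 * 1000 / (R * T))
Keq = exp(-(-2.58) * 1000 / (8.314 * 310))
Keq = 2.7211

2.7211


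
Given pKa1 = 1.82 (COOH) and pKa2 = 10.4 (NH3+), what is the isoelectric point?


pI = (pKa1 + pKa2) / 2
pI = (1.82 + 10.4) / 2
pI = 6.11

6.11


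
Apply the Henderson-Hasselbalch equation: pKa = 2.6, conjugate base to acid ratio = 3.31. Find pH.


pH = pKa + log10([A-]/[HA])
pH = 2.6 + log10(3.31)
pH = 3.1198

3.1198


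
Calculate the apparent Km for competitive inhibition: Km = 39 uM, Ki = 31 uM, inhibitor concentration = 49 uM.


Km_app = Km * (1 + [I]/Ki)
Km_app = 39 * (1 + 49/31)
Km_app = 100.6452 uM

100.6452 uM


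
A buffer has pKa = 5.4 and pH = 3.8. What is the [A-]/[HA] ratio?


[A-]/[HA] = 10^(pH - pKa)
= 10^(3.8 - 5.4)
= 0.0251

0.0251


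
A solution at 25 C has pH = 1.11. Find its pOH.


pOH = 14 - pH
pOH = 14 - 1.11
pOH = 12.89

12.89


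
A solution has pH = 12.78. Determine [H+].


[H+] = 10^(-pH)
[H+] = 10^(-12.78)
[H+] = 1.660e-13 M

1.660e-13 M


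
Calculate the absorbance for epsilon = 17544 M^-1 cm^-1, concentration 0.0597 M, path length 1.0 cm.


A = epsilon * c * l
A = 17544 * 0.0597 * 1.0
A = 1047.3768

1047.3768


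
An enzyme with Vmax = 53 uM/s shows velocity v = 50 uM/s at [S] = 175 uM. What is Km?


Km = [S] * (Vmax - v) / v
Km = 175 * (53 - 50) / 50
Km = 10.5 uM

10.5 uM


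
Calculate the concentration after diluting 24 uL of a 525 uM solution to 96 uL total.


C2 = C1 * V1 / V2
C2 = 525 * 24 / 96
C2 = 131.25 uM

131.25 uM


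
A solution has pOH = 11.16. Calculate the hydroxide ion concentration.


[OH-] = 10^(-pOH)
[OH-] = 10^(-11.16)
[OH-] = 6.918e-12 M

6.918e-12 M


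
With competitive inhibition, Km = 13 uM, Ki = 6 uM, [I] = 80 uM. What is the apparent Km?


Km_app = Km * (1 + [I]/Ki)
Km_app = 13 * (1 + 80/6)
Km_app = 186.3333 uM

186.3333 uM


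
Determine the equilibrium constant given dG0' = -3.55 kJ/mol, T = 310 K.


Keq = exp(-dG0 * 1000 / (R * T))
Keq = exp(-(-3.55) * 1000 / (8.314 * 310))
Keq = 3.9645

3.9645


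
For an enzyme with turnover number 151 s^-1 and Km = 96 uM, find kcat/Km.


Catalytic efficiency = kcat / Km
= 151 / 96
= 1.5729 uM^-1*s^-1

1.5729 uM^-1*s^-1


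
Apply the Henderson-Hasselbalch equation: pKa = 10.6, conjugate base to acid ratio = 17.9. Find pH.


pH = pKa + log10([A-]/[HA])
pH = 10.6 + log10(17.9)
pH = 11.8529

11.8529


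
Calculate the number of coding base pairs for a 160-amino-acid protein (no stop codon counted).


Each amino acid = 1 codon = 3 bp
bp = 160 * 3 = 480 bp

480 bp


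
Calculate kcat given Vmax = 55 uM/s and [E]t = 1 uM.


kcat = Vmax / [E]t
kcat = 55 / 1
kcat = 55.0 s^-1

55.0 s^-1


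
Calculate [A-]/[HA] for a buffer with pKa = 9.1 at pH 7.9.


[A-]/[HA] = 10^(pH - pKa)
= 10^(7.9 - 9.1)
= 0.0631

0.0631


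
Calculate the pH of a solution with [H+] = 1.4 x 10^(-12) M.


pH = -log10([H+])
pH = -log10(1.4 x 10^(-12))
pH = 11.8539

11.8539


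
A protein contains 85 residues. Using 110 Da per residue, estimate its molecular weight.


MW = n_residues * 110 Da
MW = 85 * 110
MW = 9350 Da

9350 Da


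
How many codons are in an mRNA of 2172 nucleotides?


codons = nucleotides / 3
codons = 2172 / 3 = 724

724


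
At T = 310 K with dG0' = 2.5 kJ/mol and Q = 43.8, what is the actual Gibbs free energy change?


dG = dG0' + RT * ln(Q) / 1000
dG = 2.5 + 8.314 * 310 * ln(43.8) / 1000
dG = 12.2414 kJ/mol

12.2414 kJ/mol


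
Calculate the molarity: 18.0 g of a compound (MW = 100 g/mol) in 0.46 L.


C = (mass / MW) / volume
C = (18.0 / 100) / 0.46
C = 0.3913 M

0.3913 M


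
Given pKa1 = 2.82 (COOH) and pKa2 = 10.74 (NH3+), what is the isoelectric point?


pI = (pKa1 + pKa2) / 2
pI = (2.82 + 10.74) / 2
pI = 6.78

6.78


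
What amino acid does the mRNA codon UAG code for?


Standard genetic code lookup.
Codon UAG -> Stop

Stop


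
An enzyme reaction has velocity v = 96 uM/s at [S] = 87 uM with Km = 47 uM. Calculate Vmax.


Vmax = v * (Km + [S]) / [S]
Vmax = 96 * (47 + 87) / 87
Vmax = 147.8621 uM/s

147.8621 uM/s


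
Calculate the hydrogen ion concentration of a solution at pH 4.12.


[H+] = 10^(-pH)
[H+] = 10^(-4.12)
[H+] = 7.586e-05 M

7.586e-05 M


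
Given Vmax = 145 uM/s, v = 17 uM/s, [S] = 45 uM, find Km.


Km = [S] * (Vmax - v) / v
Km = 45 * (145 - 17) / 17
Km = 338.8235 uM

338.8235 uM


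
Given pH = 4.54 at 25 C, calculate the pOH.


pOH = 14 - pH
pOH = 14 - 4.54
pOH = 9.46

9.46


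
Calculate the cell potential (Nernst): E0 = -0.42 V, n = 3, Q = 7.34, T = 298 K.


E = E0 - (RT/nF) * ln(Q)
E = -0.42 - (8.314 * 298 / (3 * 96485)) * ln(7.34)
E = -0.4371 V

-0.4371 V


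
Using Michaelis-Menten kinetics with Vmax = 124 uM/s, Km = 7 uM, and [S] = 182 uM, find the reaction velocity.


v = Vmax * [S] / (Km + [S])
v = 124 * 182 / (7 + 182)
v = 119.4074 uM/s

119.4074 uM/s


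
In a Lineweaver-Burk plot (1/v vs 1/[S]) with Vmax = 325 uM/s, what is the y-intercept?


y-intercept = 1/Vmax
= 1/325
= 0.0031 s/uM

0.0031 s/uM


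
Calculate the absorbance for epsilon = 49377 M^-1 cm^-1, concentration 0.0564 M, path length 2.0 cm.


A = epsilon * c * l
A = 49377 * 0.0564 * 2.0
A = 5569.7256

5569.7256


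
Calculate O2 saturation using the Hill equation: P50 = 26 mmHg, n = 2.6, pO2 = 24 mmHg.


Y = pO2^n / (P50^n + pO2^n)
Y = 24^2.6 / (26^2.6 + 24^2.6)
Y = 44.82%

44.82%


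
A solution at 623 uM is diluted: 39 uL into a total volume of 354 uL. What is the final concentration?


C2 = C1 * V1 / V2
C2 = 623 * 39 / 354
C2 = 68.6356 uM

68.6356 uM


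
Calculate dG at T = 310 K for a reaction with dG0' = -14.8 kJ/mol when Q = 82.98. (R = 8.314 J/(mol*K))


dG = dG0' + RT * ln(Q) / 1000
dG = -14.8 + 8.314 * 310 * ln(82.98) / 1000
dG = -3.4118 kJ/mol

-3.4118 kJ/mol


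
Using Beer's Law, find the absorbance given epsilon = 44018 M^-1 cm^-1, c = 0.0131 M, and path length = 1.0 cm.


A = epsilon * c * l
A = 44018 * 0.0131 * 1.0
A = 576.6358

576.6358


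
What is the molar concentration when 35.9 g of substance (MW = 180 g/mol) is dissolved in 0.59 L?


C = (mass / MW) / volume
C = (35.9 / 180) / 0.59
C = 0.338 M

0.338 M


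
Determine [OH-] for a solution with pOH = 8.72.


[OH-] = 10^(-pOH)
[OH-] = 10^(-8.72)
[OH-] = 1.905e-09 M

1.905e-09 M


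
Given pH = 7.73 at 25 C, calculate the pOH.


pOH = 14 - pH
pOH = 14 - 7.73
pOH = 6.27

6.27


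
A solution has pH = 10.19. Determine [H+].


[H+] = 10^(-pH)
[H+] = 10^(-10.19)
[H+] = 6.457e-11 M

6.457e-11 M


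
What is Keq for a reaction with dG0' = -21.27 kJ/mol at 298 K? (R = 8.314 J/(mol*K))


Keq = exp(-dG0 * 1000 / (R * T))
Keq = exp(-(-21.27) * 1000 / (8.314 * 298))
Keq = 5350.8886

5350.8886


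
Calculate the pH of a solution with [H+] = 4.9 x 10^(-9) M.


pH = -log10([H+])
pH = -log10(4.9 x 10^(-9))
pH = 8.3098

8.3098


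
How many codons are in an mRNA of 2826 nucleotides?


codons = nucleotides / 3
codons = 2826 / 3 = 942

942


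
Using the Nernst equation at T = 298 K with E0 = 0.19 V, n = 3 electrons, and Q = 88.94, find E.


E = E0 - (RT/nF) * ln(Q)
E = 0.19 - (8.314 * 298 / (3 * 96485)) * ln(88.94)
E = 0.1516 V

0.1516 V


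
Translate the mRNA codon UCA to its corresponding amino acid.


Standard genetic code lookup.
Codon UCA -> Ser

Ser


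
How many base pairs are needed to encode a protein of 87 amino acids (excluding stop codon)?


Each amino acid = 1 codon = 3 bp
bp = 87 * 3 = 261 bp

261 bp


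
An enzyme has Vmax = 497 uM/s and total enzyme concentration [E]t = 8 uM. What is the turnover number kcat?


kcat = Vmax / [E]t
kcat = 497 / 8
kcat = 62.125 s^-1

62.125 s^-1


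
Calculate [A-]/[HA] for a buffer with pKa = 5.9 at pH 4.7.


[A-]/[HA] = 10^(pH - pKa)
= 10^(4.7 - 5.9)
= 0.0631

0.0631


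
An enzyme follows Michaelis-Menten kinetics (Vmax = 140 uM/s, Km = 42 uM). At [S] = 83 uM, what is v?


v = Vmax * [S] / (Km + [S])
v = 140 * 83 / (42 + 83)
v = 92.96 uM/s

92.96 uM/s


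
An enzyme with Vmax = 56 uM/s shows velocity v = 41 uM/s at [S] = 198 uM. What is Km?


Km = [S] * (Vmax - v) / v
Km = 198 * (56 - 41) / 41
Km = 72.439 uM

72.439 uM


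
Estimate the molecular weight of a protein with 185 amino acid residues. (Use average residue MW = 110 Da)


MW = n_residues * 110 Da
MW = 185 * 110
MW = 20350 Da

20350 Da


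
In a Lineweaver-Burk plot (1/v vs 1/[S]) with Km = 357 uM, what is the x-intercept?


x-intercept = -1/Km
= -1/357
= -0.0028 1/uM

-0.0028 1/uM


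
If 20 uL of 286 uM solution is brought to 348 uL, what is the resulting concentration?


C2 = C1 * V1 / V2
C2 = 286 * 20 / 348
C2 = 16.4368 uM

16.4368 uM


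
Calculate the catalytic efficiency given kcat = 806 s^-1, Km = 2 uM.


Catalytic efficiency = kcat / Km
= 806 / 2
= 403.0 uM^-1*s^-1

403.0 uM^-1*s^-1


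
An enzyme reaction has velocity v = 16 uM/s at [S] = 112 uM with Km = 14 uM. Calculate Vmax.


Vmax = v * (Km + [S]) / [S]
Vmax = 16 * (14 + 112) / 112
Vmax = 18.0 uM/s

18.0 uM/s


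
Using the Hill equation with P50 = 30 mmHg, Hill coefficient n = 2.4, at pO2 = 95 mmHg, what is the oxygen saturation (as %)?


Y = pO2^n / (P50^n + pO2^n)
Y = 95^2.4 / (30^2.4 + 95^2.4)
Y = 94.08%

94.08%


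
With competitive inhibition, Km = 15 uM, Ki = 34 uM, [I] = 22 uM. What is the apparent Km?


Km_app = Km * (1 + [I]/Ki)
Km_app = 15 * (1 + 22/34)
Km_app = 24.7059 uM

24.7059 uM


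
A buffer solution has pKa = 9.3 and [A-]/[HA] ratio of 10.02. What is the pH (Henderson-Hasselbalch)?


pH = pKa + log10([A-]/[HA])
pH = 9.3 + log10(10.02)
pH = 10.3009

10.3009


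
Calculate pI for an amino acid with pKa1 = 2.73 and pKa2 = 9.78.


pI = (pKa1 + pKa2) / 2
pI = (2.73 + 9.78) / 2
pI = 6.255

6.255


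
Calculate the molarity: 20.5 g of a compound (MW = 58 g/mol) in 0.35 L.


C = (mass / MW) / volume
C = (20.5 / 58) / 0.35
C = 1.0099 M

1.0099 M


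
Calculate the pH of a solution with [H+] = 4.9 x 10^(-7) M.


pH = -log10([H+])
pH = -log10(4.9 x 10^(-7))
pH = 6.3098

6.3098


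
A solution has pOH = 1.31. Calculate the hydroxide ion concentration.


[OH-] = 10^(-pOH)
[OH-] = 10^(-1.31)
[OH-] = 0.049 M

0.049 M


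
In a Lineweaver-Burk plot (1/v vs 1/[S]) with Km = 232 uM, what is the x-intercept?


x-intercept = -1/Km
= -1/232
= -0.0043 1/uM

-0.0043 1/uM


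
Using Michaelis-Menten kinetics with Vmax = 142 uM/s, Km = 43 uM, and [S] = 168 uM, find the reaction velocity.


v = Vmax * [S] / (Km + [S])
v = 142 * 168 / (43 + 168)
v = 113.0616 uM/s

113.0616 uM/s


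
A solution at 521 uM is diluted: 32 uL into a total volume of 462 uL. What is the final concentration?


C2 = C1 * V1 / V2
C2 = 521 * 32 / 462
C2 = 36.0866 uM

36.0866 uM


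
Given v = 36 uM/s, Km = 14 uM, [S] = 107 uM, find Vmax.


Vmax = v * (Km + [S]) / [S]
Vmax = 36 * (14 + 107) / 107
Vmax = 40.7103 uM/s

40.7103 uM/s


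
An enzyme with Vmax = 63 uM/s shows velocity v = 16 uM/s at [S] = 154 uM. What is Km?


Km = [S] * (Vmax - v) / v
Km = 154 * (63 - 16) / 16
Km = 452.375 uM

452.375 uM


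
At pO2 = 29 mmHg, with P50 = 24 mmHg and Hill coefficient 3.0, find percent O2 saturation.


Y = pO2^n / (P50^n + pO2^n)
Y = 29^3.0 / (24^3.0 + 29^3.0)
Y = 63.82%

63.82%


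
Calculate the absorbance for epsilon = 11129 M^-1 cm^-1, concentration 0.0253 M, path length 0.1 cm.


A = epsilon * c * l
A = 11129 * 0.0253 * 0.1
A = 28.1564

28.1564


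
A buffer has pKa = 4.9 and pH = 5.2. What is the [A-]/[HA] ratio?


[A-]/[HA] = 10^(pH - pKa)
= 10^(5.2 - 4.9)
= 1.9953

1.9953


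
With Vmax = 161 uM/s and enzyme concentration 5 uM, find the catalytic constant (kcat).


kcat = Vmax / [E]t
kcat = 161 / 5
kcat = 32.2 s^-1

32.2 s^-1


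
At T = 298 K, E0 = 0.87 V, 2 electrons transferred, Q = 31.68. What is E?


E = E0 - (RT/nF) * ln(Q)
E = 0.87 - (8.314 * 298 / (2 * 96485)) * ln(31.68)
E = 0.8256 V

0.8256 V


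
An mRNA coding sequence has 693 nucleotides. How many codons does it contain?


codons = nucleotides / 3
codons = 693 / 3 = 231

231


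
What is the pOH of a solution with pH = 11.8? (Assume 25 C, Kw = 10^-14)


pOH = 14 - pH
pOH = 14 - 11.8
pOH = 2.2

2.2


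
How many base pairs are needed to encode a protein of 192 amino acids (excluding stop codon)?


Each amino acid = 1 codon = 3 bp
bp = 192 * 3 = 576 bp

576 bp


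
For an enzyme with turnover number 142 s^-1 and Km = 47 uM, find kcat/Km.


Catalytic efficiency = kcat / Km
= 142 / 47
= 3.0213 uM^-1*s^-1

3.0213 uM^-1*s^-1


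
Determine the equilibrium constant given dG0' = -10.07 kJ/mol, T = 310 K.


Keq = exp(-dG0 * 1000 / (R * T))
Keq = exp(-(-10.07) * 1000 / (8.314 * 310))
Keq = 49.7559

49.7559


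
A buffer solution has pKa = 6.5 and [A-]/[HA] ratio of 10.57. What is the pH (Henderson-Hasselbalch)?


pH = pKa + log10([A-]/[HA])
pH = 6.5 + log10(10.57)
pH = 7.5241

7.5241


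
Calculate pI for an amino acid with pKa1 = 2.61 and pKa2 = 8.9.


pI = (pKa1 + pKa2) / 2
pI = (2.61 + 8.9) / 2
pI = 5.755

5.755


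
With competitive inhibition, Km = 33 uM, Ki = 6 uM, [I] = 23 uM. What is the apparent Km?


Km_app = Km * (1 + [I]/Ki)
Km_app = 33 * (1 + 23/6)
Km_app = 159.5 uM

159.5 uM


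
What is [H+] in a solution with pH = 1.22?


[H+] = 10^(-pH)
[H+] = 10^(-1.22)
[H+] = 0.0603 M

0.0603 M


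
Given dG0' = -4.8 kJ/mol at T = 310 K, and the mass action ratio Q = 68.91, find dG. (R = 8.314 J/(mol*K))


dG = dG0' + RT * ln(Q) / 1000
dG = -4.8 + 8.314 * 310 * ln(68.91) / 1000
dG = 6.1094 kJ/mol

6.1094 kJ/mol


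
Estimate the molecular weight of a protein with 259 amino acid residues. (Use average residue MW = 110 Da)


MW = n_residues * 110 Da
MW = 259 * 110
MW = 28490 Da

28490 Da


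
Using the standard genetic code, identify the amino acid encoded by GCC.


Standard genetic code lookup.
Codon GCC -> Ala

Ala


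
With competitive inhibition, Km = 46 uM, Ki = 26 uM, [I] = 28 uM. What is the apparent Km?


Km_app = Km * (1 + [I]/Ki)
Km_app = 46 * (1 + 28/26)
Km_app = 95.5385 uM

95.5385 uM


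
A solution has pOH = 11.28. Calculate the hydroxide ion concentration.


[OH-] = 10^(-pOH)
[OH-] = 10^(-11.28)
[OH-] = 5.248e-12 M

5.248e-12 M


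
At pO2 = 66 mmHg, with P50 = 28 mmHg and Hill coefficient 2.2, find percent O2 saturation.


Y = pO2^n / (P50^n + pO2^n)
Y = 66^2.2 / (28^2.2 + 66^2.2)
Y = 86.83%

86.83%


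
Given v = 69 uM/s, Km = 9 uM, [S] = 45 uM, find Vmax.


Vmax = v * (Km + [S]) / [S]
Vmax = 69 * (9 + 45) / 45
Vmax = 82.8 uM/s

82.8 uM/s


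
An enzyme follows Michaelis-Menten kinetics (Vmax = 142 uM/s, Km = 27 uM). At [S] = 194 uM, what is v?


v = Vmax * [S] / (Km + [S])
v = 142 * 194 / (27 + 194)
v = 124.6516 uM/s

124.6516 uM/s


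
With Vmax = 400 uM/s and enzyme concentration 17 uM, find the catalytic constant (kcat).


kcat = Vmax / [E]t
kcat = 400 / 17
kcat = 23.5294 s^-1

23.5294 s^-1


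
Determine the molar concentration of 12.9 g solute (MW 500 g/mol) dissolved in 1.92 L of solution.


C = (mass / MW) / volume
C = (12.9 / 500) / 1.92
C = 0.0134 M

0.0134 M


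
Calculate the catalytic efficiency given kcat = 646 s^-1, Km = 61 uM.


Catalytic efficiency = kcat / Km
= 646 / 61
= 10.5902 uM^-1*s^-1

10.5902 uM^-1*s^-1


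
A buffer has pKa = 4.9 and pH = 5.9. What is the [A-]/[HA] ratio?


[A-]/[HA] = 10^(pH - pKa)
= 10^(5.9 - 4.9)
= 10.0

10.0


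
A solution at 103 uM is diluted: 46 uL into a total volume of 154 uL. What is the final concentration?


C2 = C1 * V1 / V2
C2 = 103 * 46 / 154
C2 = 30.7662 uM

30.7662 uM


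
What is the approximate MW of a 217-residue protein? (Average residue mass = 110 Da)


MW = n_residues * 110 Da
MW = 217 * 110
MW = 23870 Da

23870 Da


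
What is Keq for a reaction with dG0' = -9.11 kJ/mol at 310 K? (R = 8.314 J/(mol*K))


Keq = exp(-dG0 * 1000 / (R * T))
Keq = exp(-(-9.11) * 1000 / (8.314 * 310))
Keq = 34.2831

34.2831


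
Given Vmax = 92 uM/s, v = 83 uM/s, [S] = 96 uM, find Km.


Km = [S] * (Vmax - v) / v
Km = 96 * (92 - 83) / 83
Km = 10.4096 uM

10.4096 uM


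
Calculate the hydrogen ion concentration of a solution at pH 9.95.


[H+] = 10^(-pH)
[H+] = 10^(-9.95)
[H+] = 1.122e-10 M

1.122e-10 M


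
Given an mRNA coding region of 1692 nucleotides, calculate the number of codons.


codons = nucleotides / 3
codons = 1692 / 3 = 564

564


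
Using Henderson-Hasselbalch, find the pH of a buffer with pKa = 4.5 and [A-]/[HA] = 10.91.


pH = pKa + log10([A-]/[HA])
pH = 4.5 + log10(10.91)
pH = 5.5378

5.5378


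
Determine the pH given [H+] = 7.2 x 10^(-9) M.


pH = -log10([H+])
pH = -log10(7.2 x 10^(-9))
pH = 8.1427

8.1427


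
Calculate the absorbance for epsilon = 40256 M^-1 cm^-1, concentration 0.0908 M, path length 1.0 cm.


A = epsilon * c * l
A = 40256 * 0.0908 * 1.0
A = 3655.2448

3655.2448


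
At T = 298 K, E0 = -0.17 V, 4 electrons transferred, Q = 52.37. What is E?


E = E0 - (RT/nF) * ln(Q)
E = -0.17 - (8.314 * 298 / (4 * 96485)) * ln(52.37)
E = -0.1954 V

-0.1954 V


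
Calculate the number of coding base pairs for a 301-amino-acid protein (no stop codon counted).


Each amino acid = 1 codon = 3 bp
bp = 301 * 3 = 903 bp

903 bp


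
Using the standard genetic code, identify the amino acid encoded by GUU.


Standard genetic code lookup.
Codon GUU -> Val

Val


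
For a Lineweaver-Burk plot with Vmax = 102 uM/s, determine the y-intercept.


y-intercept = 1/Vmax
= 1/102
= 0.0098 s/uM

0.0098 s/uM


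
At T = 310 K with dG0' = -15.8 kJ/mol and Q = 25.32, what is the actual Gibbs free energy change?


dG = dG0' + RT * ln(Q) / 1000
dG = -15.8 + 8.314 * 310 * ln(25.32) / 1000
dG = -7.4711 kJ/mol

-7.4711 kJ/mol


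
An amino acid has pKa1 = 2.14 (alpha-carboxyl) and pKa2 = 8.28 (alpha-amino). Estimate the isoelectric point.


pI = (pKa1 + pKa2) / 2
pI = (2.14 + 8.28) / 2
pI = 5.21

5.21


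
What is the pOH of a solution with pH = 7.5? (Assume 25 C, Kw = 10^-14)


pOH = 14 - pH
pOH = 14 - 7.5
pOH = 6.5

6.5


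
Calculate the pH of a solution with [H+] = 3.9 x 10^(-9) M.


pH = -log10([H+])
pH = -log10(3.9 x 10^(-9))
pH = 8.4089

8.4089


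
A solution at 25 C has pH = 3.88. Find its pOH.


pOH = 14 - pH
pOH = 14 - 3.88
pOH = 10.12

10.12


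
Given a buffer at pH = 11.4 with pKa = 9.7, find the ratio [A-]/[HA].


[A-]/[HA] = 10^(pH - pKa)
= 10^(11.4 - 9.7)
= 50.1187

50.1187


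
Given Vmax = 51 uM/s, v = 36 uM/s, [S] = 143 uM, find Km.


Km = [S] * (Vmax - v) / v
Km = 143 * (51 - 36) / 36
Km = 59.5833 uM

59.5833 uM


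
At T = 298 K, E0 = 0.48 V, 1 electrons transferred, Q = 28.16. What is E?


E = E0 - (RT/nF) * ln(Q)
E = 0.48 - (8.314 * 298 / (1 * 96485)) * ln(28.16)
E = 0.3943 V

0.3943 V


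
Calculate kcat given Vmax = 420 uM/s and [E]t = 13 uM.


kcat = Vmax / [E]t
kcat = 420 / 13
kcat = 32.3077 s^-1

32.3077 s^-1


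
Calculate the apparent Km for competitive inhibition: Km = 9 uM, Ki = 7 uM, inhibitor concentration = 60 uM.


Km_app = Km * (1 + [I]/Ki)
Km_app = 9 * (1 + 60/7)
Km_app = 86.1429 uM

86.1429 uM


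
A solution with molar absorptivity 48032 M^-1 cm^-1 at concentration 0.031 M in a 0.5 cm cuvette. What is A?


A = epsilon * c * l
A = 48032 * 0.031 * 0.5
A = 744.496

744.496


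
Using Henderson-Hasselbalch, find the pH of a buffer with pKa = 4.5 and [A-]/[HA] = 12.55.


pH = pKa + log10([A-]/[HA])
pH = 4.5 + log10(12.55)
pH = 5.5986

5.5986


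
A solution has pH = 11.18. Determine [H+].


[H+] = 10^(-pH)
[H+] = 10^(-11.18)
[H+] = 6.607e-12 M

6.607e-12 M


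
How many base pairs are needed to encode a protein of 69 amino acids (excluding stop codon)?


Each amino acid = 1 codon = 3 bp
bp = 69 * 3 = 207 bp

207 bp


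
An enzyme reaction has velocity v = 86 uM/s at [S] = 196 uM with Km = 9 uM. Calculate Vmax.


Vmax = v * (Km + [S]) / [S]
Vmax = 86 * (9 + 196) / 196
Vmax = 89.949 uM/s

89.949 uM/s


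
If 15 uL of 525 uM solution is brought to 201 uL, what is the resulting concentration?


C2 = C1 * V1 / V2
C2 = 525 * 15 / 201
C2 = 39.1791 uM

39.1791 uM


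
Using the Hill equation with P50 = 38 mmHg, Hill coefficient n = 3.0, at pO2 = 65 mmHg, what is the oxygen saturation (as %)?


Y = pO2^n / (P50^n + pO2^n)
Y = 65^3.0 / (38^3.0 + 65^3.0)
Y = 83.35%

83.35%


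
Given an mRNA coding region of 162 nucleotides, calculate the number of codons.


codons = nucleotides / 3
codons = 162 / 3 = 54

54


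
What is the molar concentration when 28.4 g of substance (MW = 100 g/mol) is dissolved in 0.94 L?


C = (mass / MW) / volume
C = (28.4 / 100) / 0.94
C = 0.3021 M

0.3021 M


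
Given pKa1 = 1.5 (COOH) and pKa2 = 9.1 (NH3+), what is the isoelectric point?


pI = (pKa1 + pKa2) / 2
pI = (1.5 + 9.1) / 2
pI = 5.3

5.3


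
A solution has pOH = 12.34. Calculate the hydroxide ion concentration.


[OH-] = 10^(-pOH)
[OH-] = 10^(-12.34)
[OH-] = 4.571e-13 M

4.571e-13 M


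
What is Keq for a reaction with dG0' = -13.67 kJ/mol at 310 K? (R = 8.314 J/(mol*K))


Keq = exp(-dG0 * 1000 / (R * T))
Keq = exp(-(-13.67) * 1000 / (8.314 * 310))
Keq = 201.1233

201.1233


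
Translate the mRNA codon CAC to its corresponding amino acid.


Standard genetic code lookup.
Codon CAC -> His

His


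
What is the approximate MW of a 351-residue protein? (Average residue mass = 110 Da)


MW = n_residues * 110 Da
MW = 351 * 110
MW = 38610 Da

38610 Da


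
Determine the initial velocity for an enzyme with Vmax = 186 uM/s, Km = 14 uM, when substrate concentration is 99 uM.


v = Vmax * [S] / (Km + [S])
v = 186 * 99 / (14 + 99)
v = 162.9558 uM/s

162.9558 uM/s


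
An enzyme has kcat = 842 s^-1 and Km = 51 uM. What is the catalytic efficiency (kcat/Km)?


Catalytic efficiency = kcat / Km
= 842 / 51
= 16.5098 uM^-1*s^-1

16.5098 uM^-1*s^-1


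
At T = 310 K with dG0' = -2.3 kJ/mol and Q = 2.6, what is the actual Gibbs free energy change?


dG = dG0' + RT * ln(Q) / 1000
dG = -2.3 + 8.314 * 310 * ln(2.6) / 1000
dG = 0.1627 kJ/mol

0.1627 kJ/mol


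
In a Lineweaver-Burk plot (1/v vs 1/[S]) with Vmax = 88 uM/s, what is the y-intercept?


y-intercept = 1/Vmax
= 1/88
= 0.0114 s/uM

0.0114 s/uM


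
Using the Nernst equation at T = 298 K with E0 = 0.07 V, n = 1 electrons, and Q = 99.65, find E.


E = E0 - (RT/nF) * ln(Q)
E = 0.07 - (8.314 * 298 / (1 * 96485)) * ln(99.65)
E = -0.0482 V

-0.0482 V


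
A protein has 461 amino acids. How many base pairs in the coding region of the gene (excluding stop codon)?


Each amino acid = 1 codon = 3 bp
bp = 461 * 3 = 1383 bp

1383 bp


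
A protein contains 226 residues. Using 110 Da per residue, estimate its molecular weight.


MW = n_residues * 110 Da
MW = 226 * 110
MW = 24860 Da

24860 Da


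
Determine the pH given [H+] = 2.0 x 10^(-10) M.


pH = -log10([H+])
pH = -log10(2.0 x 10^(-10))
pH = 9.699

9.699


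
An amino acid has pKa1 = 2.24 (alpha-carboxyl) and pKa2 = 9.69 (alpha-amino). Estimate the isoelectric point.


pI = (pKa1 + pKa2) / 2
pI = (2.24 + 9.69) / 2
pI = 5.965

5.965


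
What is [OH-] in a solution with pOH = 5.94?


[OH-] = 10^(-pOH)
[OH-] = 10^(-5.94)
[OH-] = 1.148e-06 M

1.148e-06 M


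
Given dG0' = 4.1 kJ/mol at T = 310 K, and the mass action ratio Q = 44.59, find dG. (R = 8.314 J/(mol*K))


dG = dG0' + RT * ln(Q) / 1000
dG = 4.1 + 8.314 * 310 * ln(44.59) / 1000
dG = 13.8875 kJ/mol

13.8875 kJ/mol


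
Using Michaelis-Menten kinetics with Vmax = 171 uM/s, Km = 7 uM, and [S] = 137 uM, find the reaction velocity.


v = Vmax * [S] / (Km + [S])
v = 171 * 137 / (7 + 137)
v = 162.6875 uM/s

162.6875 uM/s


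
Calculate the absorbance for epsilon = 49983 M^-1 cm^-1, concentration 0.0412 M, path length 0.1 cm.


A = epsilon * c * l
A = 49983 * 0.0412 * 0.1
A = 205.93

205.93


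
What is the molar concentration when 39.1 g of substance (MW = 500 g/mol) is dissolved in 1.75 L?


C = (mass / MW) / volume
C = (39.1 / 500) / 1.75
C = 0.0447 M

0.0447 M
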